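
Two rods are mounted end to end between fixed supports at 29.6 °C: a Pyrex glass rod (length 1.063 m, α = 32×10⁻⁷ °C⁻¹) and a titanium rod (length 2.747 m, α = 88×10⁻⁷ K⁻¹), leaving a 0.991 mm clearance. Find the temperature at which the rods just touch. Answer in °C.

T = 65.5 °C

α₁L₁ = 3.4016×10⁻⁶ m/K, α₂L₂ = 2.41736×10⁻⁵ m/K → total 2.75752×10⁻⁵ m/K
ΔT = g/(α₁L₁+α₂L₂) = 9.91×10⁻⁴ / 2.75752×10⁻⁵ = 35.938 K
T = 29.6 + 35.938 = 65.538 °C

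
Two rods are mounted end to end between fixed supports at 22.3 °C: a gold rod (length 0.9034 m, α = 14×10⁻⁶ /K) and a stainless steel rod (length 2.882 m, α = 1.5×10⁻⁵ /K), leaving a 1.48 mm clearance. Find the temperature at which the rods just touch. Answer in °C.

T = 48.8 °C

Gap closes when ΔL₁ + ΔL₂ = 1.48 mm = 1.48×10⁻³ m
(α₁L₁ + α₂L₂)ΔT = g
α₁L₁ + α₂L₂ = 14×10⁻⁶×0.9034 + 1.5×10⁻⁵×2.882 = 5.58776×10⁻⁵ m/K
ΔT = 1.48×10⁻³ / 5.58776×10⁻⁵ = 26.486 K
T = 22.3 + 26.486 = 48.786 °C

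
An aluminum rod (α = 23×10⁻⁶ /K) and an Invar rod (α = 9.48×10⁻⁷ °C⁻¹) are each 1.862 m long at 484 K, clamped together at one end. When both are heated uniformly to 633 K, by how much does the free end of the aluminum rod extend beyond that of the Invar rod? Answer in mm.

6.12 mm

ΔT = 149 K
aluminum: ΔL = 23×10⁻⁶ × 1.862 m × 149 = 6.3811×10⁻³ m = 6.3811 mm
Invar: ΔL = 9.48×10⁻⁷ × 1.862 m × 149 = 2.6301×10⁻⁴ m = 0.26301 mm
difference = 6.3811 − 0.26301 = 6.11809 mm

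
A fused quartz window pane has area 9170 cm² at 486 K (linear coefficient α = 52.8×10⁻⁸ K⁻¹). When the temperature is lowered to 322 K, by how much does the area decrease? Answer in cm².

ΔA = 1.59 cm²

Area coefficient ≈ 2α; |ΔT| = 164 K
ΔA = 2αA₀ΔT = 2(52.8×10⁻⁸)(9170)(164) = 1.59 cm²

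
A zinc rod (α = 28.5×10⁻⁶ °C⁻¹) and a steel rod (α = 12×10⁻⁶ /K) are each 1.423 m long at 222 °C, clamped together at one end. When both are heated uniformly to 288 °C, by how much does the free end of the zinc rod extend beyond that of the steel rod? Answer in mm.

1.55 mm

ΔT = 66 K
zinc: ΔL = 28.5×10⁻⁶ × 1.423 m × 66 = 2.6767×10⁻³ m = 2.6767 mm
steel: ΔL = 12×10⁻⁶ × 1.423 m × 66 = 1.1270×10⁻³ m = 1.1270 mm
difference = 2.6767 − 1.1270 = 1.5497 mm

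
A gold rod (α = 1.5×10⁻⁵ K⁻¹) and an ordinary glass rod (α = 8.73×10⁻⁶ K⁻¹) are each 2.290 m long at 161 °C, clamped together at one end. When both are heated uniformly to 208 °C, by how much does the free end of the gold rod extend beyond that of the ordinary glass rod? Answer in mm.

0.675 mm

ΔT = 47 K
gold: ΔL = 1.5×10⁻⁵ × 2.290 m × 47 = 1.6145×10⁻³ m = 1.6145 mm
ordinary glass: ΔL = 8.73×10⁻⁶ × 2.290 m × 47 = 9.3961×10⁻⁴ m = 0.93961 mm
difference = 1.6145 − 0.93961 = 0.67489 mm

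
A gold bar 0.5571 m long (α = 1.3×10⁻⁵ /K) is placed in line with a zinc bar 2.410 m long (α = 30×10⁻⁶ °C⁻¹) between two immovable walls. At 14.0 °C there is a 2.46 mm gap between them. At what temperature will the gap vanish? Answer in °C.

α₁L₁ = 7.2423×10⁻⁶ m/K, α₂L₂ = 7.230×10⁻⁵ m/K → total 7.95423×10⁻⁵ m/K
ΔT = g/(α₁L₁+α₂L₂) = 2.46×10⁻³ / 7.95423×10⁻⁵ = 30.927 K
T = 14.0 + 30.927 = 44.927 °C

T = 44.9 °C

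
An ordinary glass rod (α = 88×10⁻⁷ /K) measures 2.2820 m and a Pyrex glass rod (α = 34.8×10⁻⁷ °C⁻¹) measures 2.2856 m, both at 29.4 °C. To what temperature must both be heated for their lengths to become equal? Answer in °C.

T = 326.2 °C

Equal length when α₁L₁ΔT − α₂L₂ΔT = L₂ − L₁ = 3.60×10⁻³ m
α₁L₁ = 2.00816×10⁻⁵, α₂L₂ = 7.953888×10⁻⁶ → Δ(αL) = 1.2127712×10⁻⁵ m/K
ΔT = 3.60×10⁻³ / 1.2127712×10⁻⁵ = 296.841 K, so T = 29.4 + 296.841 = 326.241 °C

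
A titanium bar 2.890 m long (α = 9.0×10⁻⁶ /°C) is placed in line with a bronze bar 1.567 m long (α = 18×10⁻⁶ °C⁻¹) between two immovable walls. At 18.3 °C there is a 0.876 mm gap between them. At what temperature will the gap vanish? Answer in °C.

T = 34.5 °C

α₁L₁ = 2.601×10⁻⁵ m/K, α₂L₂ = 2.8206×10⁻⁵ m/K → total 5.4216×10⁻⁵ m/K
ΔT = g/(α₁L₁+α₂L₂) = 8.76×10⁻⁴ / 5.4216×10⁻⁵ = 16.158 K
T = 18.3 + 16.158 = 34.458 °C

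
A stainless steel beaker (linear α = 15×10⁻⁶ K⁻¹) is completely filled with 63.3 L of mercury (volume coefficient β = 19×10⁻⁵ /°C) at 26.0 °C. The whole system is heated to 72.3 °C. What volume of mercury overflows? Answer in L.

The beaker also expands: β_container ≈ 3α = 4.5×10⁻⁵ /K
Net overflow = V₀(β_liq − 3α_cont)ΔT
β − 3α = 1.90×10⁻⁴ − 4.5×10⁻⁵ = 1.45×10⁻⁴ /K; ΔT = 46.3 K
ΔV = 63.3 × 1.45×10⁻⁴ × 46.3 = 0.425 L

0.425 L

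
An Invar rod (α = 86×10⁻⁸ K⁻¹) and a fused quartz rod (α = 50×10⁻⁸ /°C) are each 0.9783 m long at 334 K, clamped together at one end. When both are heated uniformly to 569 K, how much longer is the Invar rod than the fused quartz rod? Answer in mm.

ΔT = 235 K
Invar: ΔL = 86×10⁻⁸ × 0.9783 m × 235 = 1.9771×10⁻⁴ m = 0.19771 mm
fused quartz: ΔL = 50×10⁻⁸ × 0.9783 m × 235 = 1.1495×10⁻⁴ m = 0.11495 mm
difference = 0.19771 − 0.11495 = 0.08276 mm

0.0828 mm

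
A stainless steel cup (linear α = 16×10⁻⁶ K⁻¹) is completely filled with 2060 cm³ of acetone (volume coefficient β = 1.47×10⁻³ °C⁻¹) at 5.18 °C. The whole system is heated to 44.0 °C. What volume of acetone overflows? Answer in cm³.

The cup also expands: β_container ≈ 3α = 4.8×10⁻⁵ /K
Net overflow = V₀(β_liq − 3α_cont)ΔT
β − 3α = 1.47×10⁻³ − 4.8×10⁻⁵ = 1.422×10⁻³ /K; ΔT = 38.82 K
ΔV = 2060 × 1.422×10⁻³ × 38.82 = 114 cm³

114 cm³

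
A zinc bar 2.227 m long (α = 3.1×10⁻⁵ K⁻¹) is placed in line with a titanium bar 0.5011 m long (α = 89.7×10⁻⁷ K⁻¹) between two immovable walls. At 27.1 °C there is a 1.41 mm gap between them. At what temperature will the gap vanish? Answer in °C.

T = 46.3 °C

α₁L₁ = 6.9037×10⁻⁵ m/K, α₂L₂ = 4.494867×10⁻⁶ m/K → total 7.3531867×10⁻⁵ m/K
ΔT = g/(α₁L₁+α₂L₂) = 1.41×10⁻³ / 7.3531867×10⁻⁵ = 19.175 K
T = 27.1 + 19.175 = 46.275 °C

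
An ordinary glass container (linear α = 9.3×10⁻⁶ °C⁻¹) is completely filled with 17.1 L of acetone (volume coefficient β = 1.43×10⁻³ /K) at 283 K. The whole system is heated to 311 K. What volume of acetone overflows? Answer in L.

The container also expands: β_container ≈ 3α = 2.79×10⁻⁵ /K
Net overflow = V₀(β_liq − 3α_cont)ΔT
β − 3α = 1.43×10⁻³ − 2.79×10⁻⁵ = 1.4021×10⁻³ /K; ΔT = 28 K
ΔV = 17.1 × 1.4021×10⁻³ × 28 = 0.671 L

0.671 L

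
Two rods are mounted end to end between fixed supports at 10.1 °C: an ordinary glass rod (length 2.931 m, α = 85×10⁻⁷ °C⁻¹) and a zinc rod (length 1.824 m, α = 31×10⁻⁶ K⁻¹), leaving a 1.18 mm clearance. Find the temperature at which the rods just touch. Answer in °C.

Gap closes when ΔL₁ + ΔL₂ = 1.18 mm = 1.18×10⁻³ m
(α₁L₁ + α₂L₂)ΔT = g
α₁L₁ + α₂L₂ = 85×10⁻⁷×2.931 + 31×10⁻⁶×1.824 = 8.14575×10⁻⁵ m/K
ΔT = 1.18×10⁻³ / 8.14575×10⁻⁵ = 14.486 K
T = 10.1 + 14.486 = 24.586 °C

T = 24.6 °C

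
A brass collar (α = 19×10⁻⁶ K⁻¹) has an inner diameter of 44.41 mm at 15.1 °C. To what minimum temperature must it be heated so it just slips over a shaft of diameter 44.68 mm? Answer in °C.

T = 335 °C

Required Δd = 44.68 − 44.41 = 0.27 mm
Δd = αd₀ΔT ⇒ ΔT = Δd/(αd₀) = 0.27 / (19×10⁻⁶ × 44.41) = 319.98 K
T_min = 15.1 + 319.98 = 335.08 °C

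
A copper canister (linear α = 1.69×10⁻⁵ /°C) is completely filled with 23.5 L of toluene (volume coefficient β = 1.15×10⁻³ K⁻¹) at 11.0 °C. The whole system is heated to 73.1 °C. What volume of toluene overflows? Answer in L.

The canister also expands: β_container ≈ 3α = 5.07×10⁻⁵ /K
Net overflow = V₀(β_liq − 3α_cont)ΔT
β − 3α = 1.15×10⁻³ − 5.07×10⁻⁵ = 1.0993×10⁻³ /K; ΔT = 62.1 K
ΔV = 23.5 × 1.0993×10⁻³ × 62.1 = 1.60 L

1.60 L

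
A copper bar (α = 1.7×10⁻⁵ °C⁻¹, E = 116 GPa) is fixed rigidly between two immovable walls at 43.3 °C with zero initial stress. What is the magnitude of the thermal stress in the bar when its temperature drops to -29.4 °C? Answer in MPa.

Fully constrained: the free strain ε = αΔT is blocked, so σ = Eε = EαΔT.
|ΔT| = 72.7 K
σ = 116×10⁹ × 1.7×10⁻⁵ × 72.7 = 1.43×10⁸ Pa

σ = 143 MPa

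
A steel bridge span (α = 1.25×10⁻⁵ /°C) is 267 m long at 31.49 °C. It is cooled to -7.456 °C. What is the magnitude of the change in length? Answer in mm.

|ΔT| = |-7.456 − 31.49| = 38.946 K
ΔL = αL₀ΔT = (1.25×10⁻⁵)(267)(38.946) = 1.30×10⁻¹ m

ΔL = 130 mm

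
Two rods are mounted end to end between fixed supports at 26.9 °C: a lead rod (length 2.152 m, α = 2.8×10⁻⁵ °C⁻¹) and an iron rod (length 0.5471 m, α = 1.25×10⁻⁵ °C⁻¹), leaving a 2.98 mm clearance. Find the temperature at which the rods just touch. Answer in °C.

Gap closes when ΔL₁ + ΔL₂ = 2.98 mm = 2.98×10⁻³ m
(α₁L₁ + α₂L₂)ΔT = g
α₁L₁ + α₂L₂ = 2.8×10⁻⁵×2.152 + 1.25×10⁻⁵×0.5471 = 6.709475×10⁻⁵ m/K
ΔT = 2.98×10⁻³ / 6.709475×10⁻⁵ = 44.415 K
T = 26.9 + 44.415 = 71.315 °C

T = 71.3 °C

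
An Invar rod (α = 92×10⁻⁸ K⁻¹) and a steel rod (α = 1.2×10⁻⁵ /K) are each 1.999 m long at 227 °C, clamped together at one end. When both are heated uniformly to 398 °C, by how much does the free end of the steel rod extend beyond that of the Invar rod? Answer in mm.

3.79 mm

ΔT = 171 K
Invar: ΔL = 92×10⁻⁸ × 1.999 m × 171 = 3.1448×10⁻⁴ m = 0.31448 mm
steel: ΔL = 1.2×10⁻⁵ × 1.999 m × 171 = 4.1019×10⁻³ m = 4.1019 mm
difference = 4.1019 − 0.31448 = 3.78742 mm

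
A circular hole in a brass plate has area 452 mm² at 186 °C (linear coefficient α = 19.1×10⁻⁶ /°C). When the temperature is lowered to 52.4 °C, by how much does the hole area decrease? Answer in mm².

Area coefficient ≈ 2α; |ΔT| = 133.6 K
ΔA = 2αA₀ΔT = 2(19.1×10⁻⁶)(452)(133.6) = 2.31 mm²

ΔA = 2.31 mm²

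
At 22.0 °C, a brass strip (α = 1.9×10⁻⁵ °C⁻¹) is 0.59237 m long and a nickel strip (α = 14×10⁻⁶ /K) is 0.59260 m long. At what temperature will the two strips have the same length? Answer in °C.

L₁(1 + α₁ΔT) = L₂(1 + α₂ΔT) ⇒ ΔT = (L₂ − L₁)/(α₁L₁ − α₂L₂)
L₂ − L₁ = 0.59260 − 0.59237 = 2.30×10⁻⁴ m
α₁L₁ − α₂L₂ = 1.9×10⁻⁵×0.59237 − 14×10⁻⁶×0.59260 = 2.95863×10⁻⁶ m/K
ΔT = 2.30×10⁻⁴ / 2.95863×10⁻⁶ = 77.7387 K
T = 22.0 + 77.7387 = 99.7387 °C

T = 99.74 °C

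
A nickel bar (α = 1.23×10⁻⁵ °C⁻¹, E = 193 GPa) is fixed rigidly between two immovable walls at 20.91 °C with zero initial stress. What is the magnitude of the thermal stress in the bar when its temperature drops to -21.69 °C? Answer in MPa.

Fully constrained: the free strain ε = αΔT is blocked, so σ = Eε = EαΔT.
|ΔT| = 42.60 K
σ = 193×10⁹ × 1.23×10⁻⁵ × 42.60 = 1.01×10⁸ Pa

σ = 101 MPa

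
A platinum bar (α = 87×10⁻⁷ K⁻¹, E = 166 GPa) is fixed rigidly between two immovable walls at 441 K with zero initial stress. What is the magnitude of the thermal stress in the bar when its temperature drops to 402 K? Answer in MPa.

σ = 56.3 MPa

Fully constrained: the free strain ε = αΔT is blocked, so σ = Eε = EαΔT.
|ΔT| = 39 K
σ = 166×10⁹ × 87×10⁻⁷ × 39 = 5.63×10⁷ Pa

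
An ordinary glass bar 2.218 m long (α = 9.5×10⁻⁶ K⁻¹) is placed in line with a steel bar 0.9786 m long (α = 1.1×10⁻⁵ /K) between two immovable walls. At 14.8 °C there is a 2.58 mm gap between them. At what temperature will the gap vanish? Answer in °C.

α₁L₁ = 2.1071×10⁻⁵ m/K, α₂L₂ = 1.07646×10⁻⁵ m/K → total 3.18356×10⁻⁵ m/K
ΔT = g/(α₁L₁+α₂L₂) = 2.58×10⁻³ / 3.18356×10⁻⁵ = 81.041 K
T = 14.8 + 81.041 = 95.841 °C

T = 95.8 °C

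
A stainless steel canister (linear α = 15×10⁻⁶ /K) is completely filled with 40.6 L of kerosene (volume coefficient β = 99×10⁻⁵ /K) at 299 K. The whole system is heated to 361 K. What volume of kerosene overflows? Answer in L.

The canister also expands: β_container ≈ 3α = 4.5×10⁻⁵ /K
Net overflow = V₀(β_liq − 3α_cont)ΔT
β − 3α = 9.90×10⁻⁴ − 4.5×10⁻⁵ = 9.45×10⁻⁴ /K; ΔT = 62 K
ΔV = 40.6 × 9.45×10⁻⁴ × 62 = 2.38 L

2.38 L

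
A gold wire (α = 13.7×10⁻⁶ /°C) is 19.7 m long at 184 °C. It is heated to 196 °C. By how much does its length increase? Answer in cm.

ΔL = 0.324 cm

|ΔT| = |196 − 184| = 12 K
ΔL = αL₀ΔT = (13.7×10⁻⁶)(19.7)(12) = 3.24×10⁻³ m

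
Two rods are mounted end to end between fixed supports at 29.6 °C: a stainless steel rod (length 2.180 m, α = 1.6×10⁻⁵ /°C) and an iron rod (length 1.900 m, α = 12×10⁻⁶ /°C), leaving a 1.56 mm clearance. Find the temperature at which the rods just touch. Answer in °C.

Gap closes when ΔL₁ + ΔL₂ = 1.56 mm = 1.56×10⁻³ m
(α₁L₁ + α₂L₂)ΔT = g
α₁L₁ + α₂L₂ = 1.6×10⁻⁵×2.180 + 12×10⁻⁶×1.900 = 5.768×10⁻⁵ m/K
ΔT = 1.56×10⁻³ / 5.768×10⁻⁵ = 27.046 K
T = 29.6 + 27.046 = 56.646 °C

T = 56.6 °C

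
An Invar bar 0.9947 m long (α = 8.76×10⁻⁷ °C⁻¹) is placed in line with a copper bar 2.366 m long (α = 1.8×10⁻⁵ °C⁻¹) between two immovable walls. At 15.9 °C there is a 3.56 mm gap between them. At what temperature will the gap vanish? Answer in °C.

Gap closes when ΔL₁ + ΔL₂ = 3.56 mm = 3.56×10⁻³ m
(α₁L₁ + α₂L₂)ΔT = g
α₁L₁ + α₂L₂ = 8.76×10⁻⁷×0.9947 + 1.8×10⁻⁵×2.366 = 4.34593572×10⁻⁵ m/K
ΔT = 3.56×10⁻³ / 4.34593572×10⁻⁵ = 81.916 K
T = 15.9 + 81.916 = 97.816 °C

T = 97.8 °C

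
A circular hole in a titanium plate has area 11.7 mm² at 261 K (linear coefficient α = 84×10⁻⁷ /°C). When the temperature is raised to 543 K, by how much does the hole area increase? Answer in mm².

Area coefficient ≈ 2α; |ΔT| = 282 K
ΔA = 2αA₀ΔT = 2(84×10⁻⁷)(11.7)(282) = 0.0554 mm²

ΔA = 0.0554 mm²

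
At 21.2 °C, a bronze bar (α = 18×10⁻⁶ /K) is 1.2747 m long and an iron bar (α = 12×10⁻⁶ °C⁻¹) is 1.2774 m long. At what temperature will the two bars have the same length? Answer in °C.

Equal length when α₁L₁ΔT − α₂L₂ΔT = L₂ − L₁ = 2.70×10⁻³ m
α₁L₁ = 2.29446×10⁻⁵, α₂L₂ = 1.53288×10⁻⁵ → Δ(αL) = 7.6158×10⁻⁶ m/K
ΔT = 2.70×10⁻³ / 7.6158×10⁻⁶ = 354.526 K, so T = 21.2 + 354.526 = 375.726 °C

T = 375.7 °C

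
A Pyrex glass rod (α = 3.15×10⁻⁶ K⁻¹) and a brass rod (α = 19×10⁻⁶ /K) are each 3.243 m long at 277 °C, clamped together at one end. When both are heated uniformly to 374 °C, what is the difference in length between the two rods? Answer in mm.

ΔT = 97 K
Pyrex glass: ΔL = 3.15×10⁻⁶ × 3.243 m × 97 = 9.9090×10⁻⁴ m = 0.99090 mm
brass: ΔL = 19×10⁻⁶ × 3.243 m × 97 = 5.9768×10⁻³ m = 5.9768 mm
difference = 5.9768 − 0.99090 = 4.9859 mm

4.99 mm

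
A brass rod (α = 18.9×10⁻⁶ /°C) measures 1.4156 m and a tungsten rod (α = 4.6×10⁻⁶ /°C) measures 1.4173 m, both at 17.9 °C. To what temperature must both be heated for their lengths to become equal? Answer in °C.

L₁(1 + α₁ΔT) = L₂(1 + α₂ΔT) ⇒ ΔT = (L₂ − L₁)/(α₁L₁ − α₂L₂)
L₂ − L₁ = 1.4173 − 1.4156 = 1.70×10⁻³ m
α₁L₁ − α₂L₂ = 18.9×10⁻⁶×1.4156 − 4.6×10⁻⁶×1.4173 = 2.023526×10⁻⁵ m/K
ΔT = 1.70×10⁻³ / 2.023526×10⁻⁵ = 84.012 K
T = 17.9 + 84.012 = 101.912 °C

T = 101.9 °C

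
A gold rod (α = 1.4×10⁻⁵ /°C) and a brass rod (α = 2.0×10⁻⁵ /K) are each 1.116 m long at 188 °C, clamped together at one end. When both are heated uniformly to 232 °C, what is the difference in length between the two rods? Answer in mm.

0.295 mm

ΔT = 44 K
gold: ΔL = 1.4×10⁻⁵ × 1.116 m × 44 = 6.8746×10⁻⁴ m = 0.68746 mm
brass: ΔL = 2.0×10⁻⁵ × 1.116 m × 44 = 9.8208×10⁻⁴ m = 0.98208 mm
difference = 0.98208 − 0.68746 = 0.29462 mm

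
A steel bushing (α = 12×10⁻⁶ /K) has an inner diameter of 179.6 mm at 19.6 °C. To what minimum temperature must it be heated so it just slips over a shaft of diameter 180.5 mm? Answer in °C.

Required Δd = 180.5 − 179.6 = 0.9 mm
Δd = αd₀ΔT ⇒ ΔT = Δd/(αd₀) = 0.9 / (12×10⁻⁶ × 179.6) = 417.59 K
T_min = 19.6 + 417.59 = 437.19 °C

T = 437 °C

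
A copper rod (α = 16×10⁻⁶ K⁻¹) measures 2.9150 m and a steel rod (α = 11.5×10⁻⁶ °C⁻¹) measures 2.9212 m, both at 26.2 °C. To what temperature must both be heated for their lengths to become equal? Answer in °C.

Equal length when α₁L₁ΔT − α₂L₂ΔT = L₂ − L₁ = 6.20×10⁻³ m
α₁L₁ = 4.664×10⁻⁵, α₂L₂ = 3.35938×10⁻⁵ → Δ(αL) = 1.30462×10⁻⁵ m/K
ΔT = 6.20×10⁻³ / 1.30462×10⁻⁵ = 475.234 K, so T = 26.2 + 475.234 = 501.434 °C

T = 501.4 °C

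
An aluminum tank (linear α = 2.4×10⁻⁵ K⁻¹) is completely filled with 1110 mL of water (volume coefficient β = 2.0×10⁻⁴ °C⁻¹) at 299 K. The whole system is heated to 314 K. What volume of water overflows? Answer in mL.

The tank also expands: β_container ≈ 3α = 7.2×10⁻⁵ /K
Net overflow = V₀(β_liq − 3α_cont)ΔT
β − 3α = 2.00×10⁻⁴ − 7.2×10⁻⁵ = 1.28×10⁻⁴ /K; ΔT = 15 K
ΔV = 1110 × 1.28×10⁻⁴ × 15 = 2.13 mL

2.13 mL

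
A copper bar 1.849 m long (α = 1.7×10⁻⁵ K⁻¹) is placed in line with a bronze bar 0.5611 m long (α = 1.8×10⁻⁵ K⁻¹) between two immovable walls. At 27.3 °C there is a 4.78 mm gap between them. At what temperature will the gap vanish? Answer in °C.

T = 142 °C

Gap closes when ΔL₁ + ΔL₂ = 4.78 mm = 4.78×10⁻³ m
(α₁L₁ + α₂L₂)ΔT = g
α₁L₁ + α₂L₂ = 1.7×10⁻⁵×1.849 + 1.8×10⁻⁵×0.5611 = 4.15328×10⁻⁵ m/K
ΔT = 4.78×10⁻³ / 4.15328×10⁻⁵ = 115.09 K
T = 27.3 + 115.09 = 142.39 °C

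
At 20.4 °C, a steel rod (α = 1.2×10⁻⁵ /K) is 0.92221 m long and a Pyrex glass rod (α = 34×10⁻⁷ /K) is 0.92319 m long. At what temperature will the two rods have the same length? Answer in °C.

Equal length when α₁L₁ΔT − α₂L₂ΔT = L₂ − L₁ = 9.80×10⁻⁴ m
α₁L₁ = 1.106652×10⁻⁵, α₂L₂ = 3.138846×10⁻⁶ → Δ(αL) = 7.927674×10⁻⁶ m/K
ΔT = 9.80×10⁻⁴ / 7.927674×10⁻⁶ = 123.618 K, so T = 20.4 + 123.618 = 144.018 °C

T = 144.0 °C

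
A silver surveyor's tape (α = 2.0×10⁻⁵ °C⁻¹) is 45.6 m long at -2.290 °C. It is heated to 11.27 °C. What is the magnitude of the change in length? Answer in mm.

ΔL = 12.4 mm

|ΔT| = |11.27 − (-2.290)| = 13.560 K
ΔL = αL₀ΔT = (2.0×10⁻⁵)(45.6)(13.560) = 1.24×10⁻² m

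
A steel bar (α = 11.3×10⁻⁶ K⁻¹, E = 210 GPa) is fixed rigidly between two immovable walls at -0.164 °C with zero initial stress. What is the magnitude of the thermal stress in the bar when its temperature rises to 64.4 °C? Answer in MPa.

σ = 153 MPa

Fully constrained: the free strain ε = αΔT is blocked, so σ = Eε = EαΔT.
|ΔT| = 64.564 K
σ = 210×10⁹ × 11.3×10⁻⁶ × 64.564 = 1.53×10⁸ Pa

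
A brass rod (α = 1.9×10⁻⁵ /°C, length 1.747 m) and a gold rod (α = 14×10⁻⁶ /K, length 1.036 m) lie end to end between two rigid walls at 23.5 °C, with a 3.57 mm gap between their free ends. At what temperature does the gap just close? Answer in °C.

α₁L₁ = 3.3193×10⁻⁵ m/K, α₂L₂ = 1.4504×10⁻⁵ m/K → total 4.7697×10⁻⁵ m/K
ΔT = g/(α₁L₁+α₂L₂) = 3.57×10⁻³ / 4.7697×10⁻⁵ = 74.847 K
T = 23.5 + 74.847 = 98.347 °C

T = 98.3 °C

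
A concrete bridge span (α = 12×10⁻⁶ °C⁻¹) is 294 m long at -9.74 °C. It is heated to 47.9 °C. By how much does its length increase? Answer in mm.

|ΔT| = |47.9 − (-9.74)| = 57.64 K
ΔL = αL₀ΔT = (12×10⁻⁶)(294)(57.64) = 2.03×10⁻¹ m

ΔL = 203 mm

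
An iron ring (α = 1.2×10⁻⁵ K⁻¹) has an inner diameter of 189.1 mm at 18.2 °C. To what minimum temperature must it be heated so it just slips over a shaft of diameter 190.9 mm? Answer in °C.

T = 811 °C

Required Δd = 190.9 − 189.1 = 1.8 mm
Δd = αd₀ΔT ⇒ ΔT = Δd/(αd₀) = 1.8 / (1.2×10⁻⁵ × 189.1) = 793.23 K
T_min = 18.2 + 793.23 = 811.43 °C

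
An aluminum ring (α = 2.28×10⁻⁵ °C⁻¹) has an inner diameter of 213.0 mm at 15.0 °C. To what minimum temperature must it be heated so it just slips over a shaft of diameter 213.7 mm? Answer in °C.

Required Δd = 213.7 − 213.0 = 0.7 mm
Δd = αd₀ΔT ⇒ ΔT = Δd/(αd₀) = 0.7 / (2.28×10⁻⁵ × 213.0) = 144.14 K
T_min = 15.0 + 144.14 = 159.14 °C

T = 159 °C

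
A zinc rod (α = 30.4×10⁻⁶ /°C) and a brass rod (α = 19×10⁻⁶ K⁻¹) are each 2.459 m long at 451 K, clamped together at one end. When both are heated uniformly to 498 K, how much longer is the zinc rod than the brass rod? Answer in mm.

ΔT = 47 K
zinc: ΔL = 30.4×10⁻⁶ × 2.459 m × 47 = 3.5134×10⁻³ m = 3.5134 mm
brass: ΔL = 19×10⁻⁶ × 2.459 m × 47 = 2.1959×10⁻³ m = 2.1959 mm
difference = 3.5134 − 2.1959 = 1.3175 mm

1.32 mm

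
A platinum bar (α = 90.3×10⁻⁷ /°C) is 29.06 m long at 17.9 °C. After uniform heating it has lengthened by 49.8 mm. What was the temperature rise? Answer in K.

ΔL = αL₀ΔT ⇒ ΔT = ΔL / (αL₀)
ΔT = 49.8×10⁻³ m / (90.3×10⁻⁷ × 29.06 m) = 189.78 K

ΔT = 190 K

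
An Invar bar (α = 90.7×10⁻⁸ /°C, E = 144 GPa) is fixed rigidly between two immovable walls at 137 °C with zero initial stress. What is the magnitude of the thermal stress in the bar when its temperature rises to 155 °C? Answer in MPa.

Fully constrained: the free strain ε = αΔT is blocked, so σ = Eε = EαΔT.
|ΔT| = 18 K
σ = 144×10⁹ × 90.7×10⁻⁸ × 18 = 2.35×10⁶ Pa

σ = 2.35 MPa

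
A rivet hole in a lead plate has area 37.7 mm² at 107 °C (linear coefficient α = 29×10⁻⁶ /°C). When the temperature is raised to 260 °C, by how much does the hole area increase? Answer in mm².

ΔA = 0.335 mm²

Area coefficient ≈ 2α; |ΔT| = 153 K
ΔA = 2αA₀ΔT = 2(29×10⁻⁶)(37.7)(153) = 0.335 mm²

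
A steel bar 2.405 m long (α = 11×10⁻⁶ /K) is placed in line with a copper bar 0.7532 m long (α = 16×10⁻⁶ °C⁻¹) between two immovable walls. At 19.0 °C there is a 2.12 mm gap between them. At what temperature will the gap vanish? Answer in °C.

α₁L₁ = 2.6455×10⁻⁵ m/K, α₂L₂ = 1.20512×10⁻⁵ m/K → total 3.85062×10⁻⁵ m/K
ΔT = g/(α₁L₁+α₂L₂) = 2.12×10⁻³ / 3.85062×10⁻⁵ = 55.056 K
T = 19.0 + 55.056 = 74.056 °C

T = 74.1 °C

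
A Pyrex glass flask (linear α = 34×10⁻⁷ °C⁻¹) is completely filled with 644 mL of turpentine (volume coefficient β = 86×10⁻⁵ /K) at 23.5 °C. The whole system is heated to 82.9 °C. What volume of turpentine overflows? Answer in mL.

The flask also expands: β_container ≈ 3α = 1.02×10⁻⁵ /K
Net overflow = V₀(β_liq − 3α_cont)ΔT
β − 3α = 8.60×10⁻⁴ − 1.02×10⁻⁵ = 8.498×10⁻⁴ /K; ΔT = 59.4 K
ΔV = 644 × 8.498×10⁻⁴ × 59.4 = 32.5 mL

32.5 mL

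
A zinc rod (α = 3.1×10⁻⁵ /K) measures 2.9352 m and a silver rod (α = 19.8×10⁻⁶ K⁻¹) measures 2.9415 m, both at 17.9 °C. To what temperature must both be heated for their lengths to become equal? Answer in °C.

T = 210.3 °C

Equal length when α₁L₁ΔT − α₂L₂ΔT = L₂ − L₁ = 6.30×10⁻³ m
α₁L₁ = 9.09912×10⁻⁵, α₂L₂ = 5.82417×10⁻⁵ → Δ(αL) = 3.27495×10⁻⁵ m/K
ΔT = 6.30×10⁻³ / 3.27495×10⁻⁵ = 192.369 K, so T = 17.9 + 192.369 = 210.269 °C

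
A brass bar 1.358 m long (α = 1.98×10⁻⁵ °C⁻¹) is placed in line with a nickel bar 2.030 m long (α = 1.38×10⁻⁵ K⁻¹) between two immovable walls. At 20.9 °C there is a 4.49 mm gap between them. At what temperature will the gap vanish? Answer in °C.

α₁L₁ = 2.68884×10⁻⁵ m/K, α₂L₂ = 2.8014×10⁻⁵ m/K → total 5.49024×10⁻⁵ m/K
ΔT = g/(α₁L₁+α₂L₂) = 4.49×10⁻³ / 5.49024×10⁻⁵ = 81.78 K
T = 20.9 + 81.78 = 102.68 °C

T = 103 °C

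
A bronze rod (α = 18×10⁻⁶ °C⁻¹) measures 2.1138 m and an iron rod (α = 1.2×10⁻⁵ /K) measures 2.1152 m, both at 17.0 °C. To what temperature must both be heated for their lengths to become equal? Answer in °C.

Equal length when α₁L₁ΔT − α₂L₂ΔT = L₂ − L₁ = 1.40×10⁻³ m
α₁L₁ = 3.80484×10⁻⁵, α₂L₂ = 2.53824×10⁻⁵ → Δ(αL) = 1.2666×10⁻⁵ m/K
ΔT = 1.40×10⁻³ / 1.2666×10⁻⁵ = 110.532 K, so T = 17.0 + 110.532 = 127.532 °C

T = 127.5 °C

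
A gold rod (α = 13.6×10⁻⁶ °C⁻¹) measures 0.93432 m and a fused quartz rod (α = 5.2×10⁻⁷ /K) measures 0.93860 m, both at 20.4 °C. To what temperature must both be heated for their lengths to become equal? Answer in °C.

T = 370.7 °C

Equal length when α₁L₁ΔT − α₂L₂ΔT = L₂ − L₁ = 4.28×10⁻³ m
α₁L₁ = 1.2706752×10⁻⁵, α₂L₂ = 4.88072×10⁻⁷ → Δ(αL) = 1.221868×10⁻⁵ m/K
ΔT = 4.28×10⁻³ / 1.221868×10⁻⁵ = 350.283 K, so T = 20.4 + 350.283 = 370.683 °C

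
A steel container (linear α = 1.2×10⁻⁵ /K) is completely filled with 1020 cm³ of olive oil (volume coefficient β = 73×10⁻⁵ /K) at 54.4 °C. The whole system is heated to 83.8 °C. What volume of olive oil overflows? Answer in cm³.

The container also expands: β_container ≈ 3α = 3.6×10⁻⁵ /K
Net overflow = V₀(β_liq − 3α_cont)ΔT
β − 3α = 7.30×10⁻⁴ − 3.6×10⁻⁵ = 6.94×10⁻⁴ /K; ΔT = 29.4 K
ΔV = 1020 × 6.94×10⁻⁴ × 29.4 = 20.8 cm³

20.8 cm³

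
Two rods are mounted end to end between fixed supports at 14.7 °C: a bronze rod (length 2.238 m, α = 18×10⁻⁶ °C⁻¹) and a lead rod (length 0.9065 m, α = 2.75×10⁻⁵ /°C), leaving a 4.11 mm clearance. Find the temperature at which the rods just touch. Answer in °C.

T = 77.7 °C

α₁L₁ = 4.0284×10⁻⁵ m/K, α₂L₂ = 2.492875×10⁻⁵ m/K → total 6.521275×10⁻⁵ m/K
ΔT = g/(α₁L₁+α₂L₂) = 4.11×10⁻³ / 6.521275×10⁻⁵ = 63.024 K
T = 14.7 + 63.024 = 77.724 °C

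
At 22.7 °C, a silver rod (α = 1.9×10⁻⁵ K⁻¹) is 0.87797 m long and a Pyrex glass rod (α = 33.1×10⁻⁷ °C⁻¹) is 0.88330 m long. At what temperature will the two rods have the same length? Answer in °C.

L₁(1 + α₁ΔT) = L₂(1 + α₂ΔT) ⇒ ΔT = (L₂ − L₁)/(α₁L₁ − α₂L₂)
L₂ − L₁ = 0.88330 − 0.87797 = 5.33×10⁻³ m
α₁L₁ − α₂L₂ = 1.9×10⁻⁵×0.87797 − 33.1×10⁻⁷×0.88330 = 1.3757707×10⁻⁵ m/K
ΔT = 5.33×10⁻³ / 1.3757707×10⁻⁵ = 387.419 K
T = 22.7 + 387.419 = 410.119 °C

T = 410.1 °C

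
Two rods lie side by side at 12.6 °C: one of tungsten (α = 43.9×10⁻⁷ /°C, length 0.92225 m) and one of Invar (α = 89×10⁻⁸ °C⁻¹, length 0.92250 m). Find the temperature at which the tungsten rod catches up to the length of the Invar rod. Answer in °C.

T = 90.06 °C

L₁(1 + α₁ΔT) = L₂(1 + α₂ΔT) ⇒ ΔT = (L₂ − L₁)/(α₁L₁ − α₂L₂)
L₂ − L₁ = 0.92250 − 0.92225 = 2.50×10⁻⁴ m
α₁L₁ − α₂L₂ = 43.9×10⁻⁷×0.92225 − 89×10⁻⁸×0.92250 = 3.2276525×10⁻⁶ m/K
ΔT = 2.50×10⁻⁴ / 3.2276525×10⁻⁶ = 77.4557 K
T = 12.6 + 77.4557 = 90.0557 °C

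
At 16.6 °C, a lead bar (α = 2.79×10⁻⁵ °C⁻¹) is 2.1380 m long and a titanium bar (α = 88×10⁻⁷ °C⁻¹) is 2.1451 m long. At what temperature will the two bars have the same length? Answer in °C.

T = 190.7 °C

L₁(1 + α₁ΔT) = L₂(1 + α₂ΔT) ⇒ ΔT = (L₂ − L₁)/(α₁L₁ − α₂L₂)
L₂ − L₁ = 2.1451 − 2.1380 = 7.10×10⁻³ m
α₁L₁ − α₂L₂ = 2.79×10⁻⁵×2.1380 − 88×10⁻⁷×2.1451 = 4.077332×10⁻⁵ m/K
ΔT = 7.10×10⁻³ / 4.077332×10⁻⁵ = 174.133 K
T = 16.6 + 174.133 = 190.733 °C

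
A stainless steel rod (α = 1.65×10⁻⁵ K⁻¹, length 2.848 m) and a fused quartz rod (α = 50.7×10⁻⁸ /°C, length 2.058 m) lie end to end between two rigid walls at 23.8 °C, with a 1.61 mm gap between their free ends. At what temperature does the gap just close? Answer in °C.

Gap closes when ΔL₁ + ΔL₂ = 1.61 mm = 1.61×10⁻³ m
(α₁L₁ + α₂L₂)ΔT = g
α₁L₁ + α₂L₂ = 1.65×10⁻⁵×2.848 + 50.7×10⁻⁸×2.058 = 4.8035406×10⁻⁵ m/K
ΔT = 1.61×10⁻³ / 4.8035406×10⁻⁵ = 33.517 K
T = 23.8 + 33.517 = 57.317 °C

T = 57.3 °C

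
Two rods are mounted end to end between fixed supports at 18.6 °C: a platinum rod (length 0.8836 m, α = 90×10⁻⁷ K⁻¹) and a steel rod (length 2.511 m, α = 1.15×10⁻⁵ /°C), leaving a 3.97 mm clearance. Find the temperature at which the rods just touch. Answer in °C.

T = 126 °C

α₁L₁ = 7.9524×10⁻⁶ m/K, α₂L₂ = 2.88765×10⁻⁵ m/K → total 3.68289×10⁻⁵ m/K
ΔT = g/(α₁L₁+α₂L₂) = 3.97×10⁻³ / 3.68289×10⁻⁵ = 107.80 K
T = 18.6 + 107.80 = 126.40 °C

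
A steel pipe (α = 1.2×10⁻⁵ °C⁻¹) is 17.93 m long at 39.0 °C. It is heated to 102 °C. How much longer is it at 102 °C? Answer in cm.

ΔL = 1.36 cm

|ΔT| = |102 − 39.0| = 63.0 K
ΔL = αL₀ΔT = (1.2×10⁻⁵)(17.93)(63.0) = 1.36×10⁻² m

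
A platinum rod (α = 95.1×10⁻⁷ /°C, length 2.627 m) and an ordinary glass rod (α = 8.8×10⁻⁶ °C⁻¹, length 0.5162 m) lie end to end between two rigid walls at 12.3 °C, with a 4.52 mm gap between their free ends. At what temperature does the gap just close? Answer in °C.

T = 165 °C

Gap closes when ΔL₁ + ΔL₂ = 4.52 mm = 4.52×10⁻³ m
(α₁L₁ + α₂L₂)ΔT = g
α₁L₁ + α₂L₂ = 95.1×10⁻⁷×2.627 + 8.8×10⁻⁶×0.5162 = 2.952533×10⁻⁵ m/K
ΔT = 4.52×10⁻³ / 2.952533×10⁻⁵ = 153.09 K
T = 12.3 + 153.09 = 165.39 °C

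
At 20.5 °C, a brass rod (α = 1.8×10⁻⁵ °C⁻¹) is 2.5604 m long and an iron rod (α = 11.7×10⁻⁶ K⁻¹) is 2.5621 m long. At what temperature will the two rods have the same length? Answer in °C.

T = 126.0 °C

L₁(1 + α₁ΔT) = L₂(1 + α₂ΔT) ⇒ ΔT = (L₂ − L₁)/(α₁L₁ − α₂L₂)
L₂ − L₁ = 2.5621 − 2.5604 = 1.70×10⁻³ m
α₁L₁ − α₂L₂ = 1.8×10⁻⁵×2.5604 − 11.7×10⁻⁶×2.5621 = 1.611063×10⁻⁵ m/K
ΔT = 1.70×10⁻³ / 1.611063×10⁻⁵ = 105.520 K
T = 20.5 + 105.520 = 126.020 °C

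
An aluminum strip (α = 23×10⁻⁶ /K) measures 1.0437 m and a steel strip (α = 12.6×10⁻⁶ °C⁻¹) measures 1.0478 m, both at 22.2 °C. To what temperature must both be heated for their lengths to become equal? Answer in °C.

Equal length when α₁L₁ΔT − α₂L₂ΔT = L₂ − L₁ = 4.10×10⁻³ m
α₁L₁ = 2.40051×10⁻⁵, α₂L₂ = 1.320228×10⁻⁵ → Δ(αL) = 1.080282×10⁻⁵ m/K
ΔT = 4.10×10⁻³ / 1.080282×10⁻⁵ = 379.531 K, so T = 22.2 + 379.531 = 401.731 °C

T = 401.7 °C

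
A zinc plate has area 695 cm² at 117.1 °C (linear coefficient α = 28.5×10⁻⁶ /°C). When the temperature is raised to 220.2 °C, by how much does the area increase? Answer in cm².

ΔA = 4.08 cm²

Area coefficient ≈ 2α; |ΔT| = 103.1 K
ΔA = 2αA₀ΔT = 2(28.5×10⁻⁶)(695)(103.1) = 4.08 cm²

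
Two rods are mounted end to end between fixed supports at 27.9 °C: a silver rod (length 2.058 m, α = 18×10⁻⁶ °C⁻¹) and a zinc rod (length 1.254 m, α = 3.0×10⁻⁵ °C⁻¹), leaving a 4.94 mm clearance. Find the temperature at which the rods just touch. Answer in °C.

Gap closes when ΔL₁ + ΔL₂ = 4.94 mm = 4.94×10⁻³ m
(α₁L₁ + α₂L₂)ΔT = g
α₁L₁ + α₂L₂ = 18×10⁻⁶×2.058 + 3.0×10⁻⁵×1.254 = 7.4664×10⁻⁵ m/K
ΔT = 4.94×10⁻³ / 7.4664×10⁻⁵ = 66.163 K
T = 27.9 + 66.163 = 94.063 °C

T = 94.1 °C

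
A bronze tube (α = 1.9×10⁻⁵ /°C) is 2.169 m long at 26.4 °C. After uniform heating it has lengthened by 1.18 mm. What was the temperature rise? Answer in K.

ΔT = 28.6 K

ΔL = αL₀ΔT ⇒ ΔT = ΔL / (αL₀)
ΔT = 1.18×10⁻³ m / (1.9×10⁻⁵ × 2.169 m) = 28.633 K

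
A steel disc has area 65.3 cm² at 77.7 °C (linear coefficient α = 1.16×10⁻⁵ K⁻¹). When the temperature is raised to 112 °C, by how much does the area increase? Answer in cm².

Area coefficient ≈ 2α; |ΔT| = 34.3 K
ΔA = 2αA₀ΔT = 2(1.16×10⁻⁵)(65.3)(34.3) = 0.0520 cm²

ΔA = 0.0520 cm²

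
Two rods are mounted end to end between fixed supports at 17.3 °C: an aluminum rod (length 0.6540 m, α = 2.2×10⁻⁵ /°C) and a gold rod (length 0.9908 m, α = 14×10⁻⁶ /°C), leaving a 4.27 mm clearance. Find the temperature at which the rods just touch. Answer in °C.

Gap closes when ΔL₁ + ΔL₂ = 4.27 mm = 4.27×10⁻³ m
(α₁L₁ + α₂L₂)ΔT = g
α₁L₁ + α₂L₂ = 2.2×10⁻⁵×0.6540 + 14×10⁻⁶×0.9908 = 2.82592×10⁻⁵ m/K
ΔT = 4.27×10⁻³ / 2.82592×10⁻⁵ = 151.10 K
T = 17.3 + 151.10 = 168.40 °C

T = 168 °C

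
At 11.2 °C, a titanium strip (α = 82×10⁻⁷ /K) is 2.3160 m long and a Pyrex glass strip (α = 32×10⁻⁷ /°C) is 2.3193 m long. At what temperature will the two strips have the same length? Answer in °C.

L₁(1 + α₁ΔT) = L₂(1 + α₂ΔT) ⇒ ΔT = (L₂ − L₁)/(α₁L₁ − α₂L₂)
L₂ − L₁ = 2.3193 − 2.3160 = 3.30×10⁻³ m
α₁L₁ − α₂L₂ = 82×10⁻⁷×2.3160 − 32×10⁻⁷×2.3193 = 1.156944×10⁻⁵ m/K
ΔT = 3.30×10⁻³ / 1.156944×10⁻⁵ = 285.234 K
T = 11.2 + 285.234 = 296.434 °C

T = 296.4 °C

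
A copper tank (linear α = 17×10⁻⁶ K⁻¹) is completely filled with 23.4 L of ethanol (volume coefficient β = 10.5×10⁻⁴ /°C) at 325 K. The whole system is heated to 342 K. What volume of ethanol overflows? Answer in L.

The tank also expands: β_container ≈ 3α = 5.1×10⁻⁵ /K
Net overflow = V₀(β_liq − 3α_cont)ΔT
β − 3α = 1.05×10⁻³ − 5.1×10⁻⁵ = 9.99×10⁻⁴ /K; ΔT = 17 K
ΔV = 23.4 × 9.99×10⁻⁴ × 17 = 0.397 L

0.397 L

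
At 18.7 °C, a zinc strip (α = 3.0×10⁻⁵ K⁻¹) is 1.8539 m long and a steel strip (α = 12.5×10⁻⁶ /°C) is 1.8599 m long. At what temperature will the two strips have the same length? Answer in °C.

L₁(1 + α₁ΔT) = L₂(1 + α₂ΔT) ⇒ ΔT = (L₂ − L₁)/(α₁L₁ − α₂L₂)
L₂ − L₁ = 1.8599 − 1.8539 = 6.00×10⁻³ m
α₁L₁ − α₂L₂ = 3.0×10⁻⁵×1.8539 − 12.5×10⁻⁶×1.8599 = 3.236825×10⁻⁵ m/K
ΔT = 6.00×10⁻³ / 3.236825×10⁻⁵ = 185.367 K
T = 18.7 + 185.367 = 204.067 °C

T = 204.1 °C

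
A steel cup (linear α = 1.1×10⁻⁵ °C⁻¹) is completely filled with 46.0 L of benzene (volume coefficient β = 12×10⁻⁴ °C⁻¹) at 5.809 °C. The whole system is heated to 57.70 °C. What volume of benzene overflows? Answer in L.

2.79 L

The cup also expands: β_container ≈ 3α = 3.3×10⁻⁵ /K
Net overflow = V₀(β_liq − 3α_cont)ΔT
β − 3α = 1.20×10⁻³ − 3.3×10⁻⁵ = 1.167×10⁻³ /K; ΔT = 51.891 K
ΔV = 46.0 × 1.167×10⁻³ × 51.891 = 2.79 L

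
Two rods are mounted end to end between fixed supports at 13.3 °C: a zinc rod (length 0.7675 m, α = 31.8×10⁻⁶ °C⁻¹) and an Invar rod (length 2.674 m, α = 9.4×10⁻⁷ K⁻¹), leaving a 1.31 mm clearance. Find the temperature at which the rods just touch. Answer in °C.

α₁L₁ = 2.44065×10⁻⁵ m/K, α₂L₂ = 2.51356×10⁻⁶ m/K → total 2.692006×10⁻⁵ m/K
ΔT = g/(α₁L₁+α₂L₂) = 1.31×10⁻³ / 2.692006×10⁻⁵ = 48.663 K
T = 13.3 + 48.663 = 61.963 °C

T = 62.0 °C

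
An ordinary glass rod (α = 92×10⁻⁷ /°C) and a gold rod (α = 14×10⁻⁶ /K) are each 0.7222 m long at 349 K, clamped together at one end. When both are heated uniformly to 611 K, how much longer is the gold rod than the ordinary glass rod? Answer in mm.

ΔT = 262 K
ordinary glass: ΔL = 92×10⁻⁷ × 0.7222 m × 262 = 1.7408×10⁻³ m = 1.7408 mm
gold: ΔL = 14×10⁻⁶ × 0.7222 m × 262 = 2.6490×10⁻³ m = 2.6490 mm
difference = 2.6490 − 1.7408 = 0.9082 mm

0.908 mm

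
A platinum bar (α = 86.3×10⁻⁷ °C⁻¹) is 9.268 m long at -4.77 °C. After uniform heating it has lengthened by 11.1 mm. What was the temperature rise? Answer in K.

ΔT = 139 K

ΔL = αL₀ΔT ⇒ ΔT = ΔL / (αL₀)
ΔT = 11.1×10⁻³ m / (86.3×10⁻⁷ × 9.268 m) = 138.78 K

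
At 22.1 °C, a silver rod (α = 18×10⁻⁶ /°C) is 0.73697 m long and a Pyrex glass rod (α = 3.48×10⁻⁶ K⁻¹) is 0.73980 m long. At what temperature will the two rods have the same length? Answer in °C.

T = 286.8 °C

L₁(1 + α₁ΔT) = L₂(1 + α₂ΔT) ⇒ ΔT = (L₂ − L₁)/(α₁L₁ − α₂L₂)
L₂ − L₁ = 0.73980 − 0.73697 = 2.83×10⁻³ m
α₁L₁ − α₂L₂ = 18×10⁻⁶×0.73697 − 3.48×10⁻⁶×0.73980 = 1.0690956×10⁻⁵ m/K
ΔT = 2.83×10⁻³ / 1.0690956×10⁻⁵ = 264.710 K
T = 22.1 + 264.710 = 286.810 °C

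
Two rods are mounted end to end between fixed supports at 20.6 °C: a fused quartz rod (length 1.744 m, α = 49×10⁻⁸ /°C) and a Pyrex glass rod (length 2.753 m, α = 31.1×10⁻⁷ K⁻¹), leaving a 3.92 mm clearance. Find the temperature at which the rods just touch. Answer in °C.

Gap closes when ΔL₁ + ΔL₂ = 3.92 mm = 3.92×10⁻³ m
(α₁L₁ + α₂L₂)ΔT = g
α₁L₁ + α₂L₂ = 49×10⁻⁸×1.744 + 31.1×10⁻⁷×2.753 = 9.41639×10⁻⁶ m/K
ΔT = 3.92×10⁻³ / 9.41639×10⁻⁶ = 416.30 K
T = 20.6 + 416.30 = 436.90 °C

T = 437 °C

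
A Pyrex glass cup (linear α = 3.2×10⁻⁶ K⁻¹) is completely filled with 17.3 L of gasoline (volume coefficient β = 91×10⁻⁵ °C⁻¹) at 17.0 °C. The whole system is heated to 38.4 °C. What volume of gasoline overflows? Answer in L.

0.333 L

The cup also expands: β_container ≈ 3α = 9.6×10⁻⁶ /K
Net overflow = V₀(β_liq − 3α_cont)ΔT
β − 3α = 9.10×10⁻⁴ − 9.6×10⁻⁶ = 9.004×10⁻⁴ /K; ΔT = 21.4 K
ΔV = 17.3 × 9.004×10⁻⁴ × 21.4 = 0.333 L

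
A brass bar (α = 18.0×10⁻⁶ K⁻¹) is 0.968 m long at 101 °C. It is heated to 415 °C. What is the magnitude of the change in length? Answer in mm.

|ΔT| = |415 − 101| = 314 K
ΔL = αL₀ΔT = (18.0×10⁻⁶)(0.968)(314) = 5.47×10⁻³ m

ΔL = 5.47 mm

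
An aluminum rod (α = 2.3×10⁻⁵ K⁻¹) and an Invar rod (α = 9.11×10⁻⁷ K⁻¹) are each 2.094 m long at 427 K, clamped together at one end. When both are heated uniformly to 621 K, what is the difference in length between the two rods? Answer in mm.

8.97 mm

ΔT = 194 K
aluminum: ΔL = 2.3×10⁻⁵ × 2.094 m × 194 = 9.3434×10⁻³ m = 9.3434 mm
Invar: ΔL = 9.11×10⁻⁷ × 2.094 m × 194 = 3.7008×10⁻⁴ m = 0.37008 mm
difference = 9.3434 − 0.37008 = 8.97332 mm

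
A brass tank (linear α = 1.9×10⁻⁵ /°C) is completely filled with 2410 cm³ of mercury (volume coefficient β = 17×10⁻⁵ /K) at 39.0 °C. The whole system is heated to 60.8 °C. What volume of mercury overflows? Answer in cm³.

5.94 cm³

The tank also expands: β_container ≈ 3α = 5.7×10⁻⁵ /K
Net overflow = V₀(β_liq − 3α_cont)ΔT
β − 3α = 1.70×10⁻⁴ − 5.7×10⁻⁵ = 1.13×10⁻⁴ /K; ΔT = 21.8 K
ΔV = 2410 × 1.13×10⁻⁴ × 21.8 = 5.94 cm³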